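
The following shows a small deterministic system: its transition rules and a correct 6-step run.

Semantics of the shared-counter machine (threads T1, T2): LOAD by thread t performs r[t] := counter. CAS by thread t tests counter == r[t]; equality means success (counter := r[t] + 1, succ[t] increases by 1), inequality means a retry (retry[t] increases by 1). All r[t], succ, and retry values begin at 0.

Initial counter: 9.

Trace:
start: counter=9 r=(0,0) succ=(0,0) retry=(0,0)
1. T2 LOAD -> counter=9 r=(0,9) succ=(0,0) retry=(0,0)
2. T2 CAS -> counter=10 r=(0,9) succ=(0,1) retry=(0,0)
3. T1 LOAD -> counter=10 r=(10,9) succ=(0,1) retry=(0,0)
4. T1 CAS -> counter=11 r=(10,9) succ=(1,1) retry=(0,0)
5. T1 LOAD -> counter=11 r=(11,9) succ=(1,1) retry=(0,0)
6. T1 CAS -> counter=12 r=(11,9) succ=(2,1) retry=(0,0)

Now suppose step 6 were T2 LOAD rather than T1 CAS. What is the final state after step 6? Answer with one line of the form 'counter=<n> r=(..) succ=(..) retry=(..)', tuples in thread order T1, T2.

(re-executing from step 6 with the substitution; state before step 6: counter=11 r=(11,9) succ=(1,1) retry=(0,0))
6. T2 LOAD -> counter=11 r=(11,11) succ=(1,1) retry=(0,0)

counter=11 r=(11,11) succ=(1,1) retry=(0,0)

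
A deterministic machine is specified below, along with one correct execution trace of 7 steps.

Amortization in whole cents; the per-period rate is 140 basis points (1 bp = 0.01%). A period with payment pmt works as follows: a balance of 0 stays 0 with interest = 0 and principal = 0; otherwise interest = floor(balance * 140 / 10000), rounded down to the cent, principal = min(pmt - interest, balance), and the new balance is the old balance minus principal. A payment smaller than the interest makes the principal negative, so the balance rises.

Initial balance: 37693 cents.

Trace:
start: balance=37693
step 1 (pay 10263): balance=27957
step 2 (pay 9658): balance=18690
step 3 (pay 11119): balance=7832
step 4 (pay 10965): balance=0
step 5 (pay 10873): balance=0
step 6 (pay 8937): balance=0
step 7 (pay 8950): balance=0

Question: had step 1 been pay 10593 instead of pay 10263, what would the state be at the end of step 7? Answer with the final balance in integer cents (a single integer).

0

(re-executing from step 1 with the substitution; state before step 1: balance=37693)
step 1 (pay 10593): balance=27627
step 2 (pay 9658): balance=18355
step 3 (pay 11119): balance=7492
step 4 (pay 10965): balance=0
step 5 (pay 10873): balance=0
step 6 (pay 8937): balance=0
step 7 (pay 8950): balance=0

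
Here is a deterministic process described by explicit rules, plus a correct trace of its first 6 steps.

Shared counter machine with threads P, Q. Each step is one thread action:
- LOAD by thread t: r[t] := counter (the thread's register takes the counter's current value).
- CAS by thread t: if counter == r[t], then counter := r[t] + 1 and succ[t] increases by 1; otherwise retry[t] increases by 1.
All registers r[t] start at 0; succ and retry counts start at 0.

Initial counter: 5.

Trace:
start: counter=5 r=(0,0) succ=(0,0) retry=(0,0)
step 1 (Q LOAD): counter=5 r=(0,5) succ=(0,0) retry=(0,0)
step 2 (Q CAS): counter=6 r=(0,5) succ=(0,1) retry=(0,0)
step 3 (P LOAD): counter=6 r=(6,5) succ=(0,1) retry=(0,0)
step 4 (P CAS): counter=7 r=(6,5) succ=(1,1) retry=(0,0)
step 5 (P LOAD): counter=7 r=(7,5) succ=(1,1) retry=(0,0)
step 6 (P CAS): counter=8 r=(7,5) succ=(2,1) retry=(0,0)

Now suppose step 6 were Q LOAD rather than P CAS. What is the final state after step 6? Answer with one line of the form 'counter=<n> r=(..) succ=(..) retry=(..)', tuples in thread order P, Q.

counter=7 r=(7,7) succ=(1,1) retry=(0,0)

(re-executing from step 6 with the substitution; state before step 6: counter=7 r=(7,5) succ=(1,1) retry=(0,0))
step 6 (Q LOAD): counter=7 r=(7,7) succ=(1,1) retry=(0,0)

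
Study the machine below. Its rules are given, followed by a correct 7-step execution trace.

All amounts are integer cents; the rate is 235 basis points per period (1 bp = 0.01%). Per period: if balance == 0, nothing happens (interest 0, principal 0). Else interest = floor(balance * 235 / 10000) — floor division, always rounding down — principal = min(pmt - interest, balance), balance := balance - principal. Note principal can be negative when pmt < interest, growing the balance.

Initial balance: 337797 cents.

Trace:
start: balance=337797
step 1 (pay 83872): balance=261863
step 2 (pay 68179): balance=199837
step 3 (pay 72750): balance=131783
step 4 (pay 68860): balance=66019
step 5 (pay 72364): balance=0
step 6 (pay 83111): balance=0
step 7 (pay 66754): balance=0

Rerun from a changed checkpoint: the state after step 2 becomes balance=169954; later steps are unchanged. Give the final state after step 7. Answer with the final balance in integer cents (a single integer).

0

state after step 2 := balance=169954
step 3 (pay 72750): balance=101197
step 4 (pay 68860): balance=34715
step 5 (pay 72364): balance=0
step 6 (pay 83111): balance=0
step 7 (pay 66754): balance=0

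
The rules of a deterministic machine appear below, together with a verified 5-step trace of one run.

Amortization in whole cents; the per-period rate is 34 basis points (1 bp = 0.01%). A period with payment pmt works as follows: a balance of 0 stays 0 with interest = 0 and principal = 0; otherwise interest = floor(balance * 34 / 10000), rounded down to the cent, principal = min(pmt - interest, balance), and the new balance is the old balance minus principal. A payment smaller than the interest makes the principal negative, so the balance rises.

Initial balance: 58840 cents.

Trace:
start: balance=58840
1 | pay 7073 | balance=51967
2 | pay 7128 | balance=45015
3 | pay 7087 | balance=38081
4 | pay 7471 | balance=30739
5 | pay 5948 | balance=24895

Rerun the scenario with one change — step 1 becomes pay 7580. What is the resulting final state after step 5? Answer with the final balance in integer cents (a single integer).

(re-executing from step 1 with the substitution; state before step 1: balance=58840)
1 | pay 7580 | balance=51460
2 | pay 7128 | balance=44506
3 | pay 7087 | balance=37570
4 | pay 7471 | balance=30226
5 | pay 5948 | balance=24380

24380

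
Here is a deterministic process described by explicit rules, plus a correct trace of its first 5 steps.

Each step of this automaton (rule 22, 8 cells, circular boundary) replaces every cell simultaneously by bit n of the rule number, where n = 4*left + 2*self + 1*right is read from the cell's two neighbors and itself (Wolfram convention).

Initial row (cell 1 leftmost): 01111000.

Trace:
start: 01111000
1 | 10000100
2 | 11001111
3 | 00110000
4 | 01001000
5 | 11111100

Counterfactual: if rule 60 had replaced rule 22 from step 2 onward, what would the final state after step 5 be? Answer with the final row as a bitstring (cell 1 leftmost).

(re-executing steps 2..5 under rule 60; state before step 2: 10000100)
2 | 11000110
3 | 10100101
4 | 01110111
5 | 11001100

11001100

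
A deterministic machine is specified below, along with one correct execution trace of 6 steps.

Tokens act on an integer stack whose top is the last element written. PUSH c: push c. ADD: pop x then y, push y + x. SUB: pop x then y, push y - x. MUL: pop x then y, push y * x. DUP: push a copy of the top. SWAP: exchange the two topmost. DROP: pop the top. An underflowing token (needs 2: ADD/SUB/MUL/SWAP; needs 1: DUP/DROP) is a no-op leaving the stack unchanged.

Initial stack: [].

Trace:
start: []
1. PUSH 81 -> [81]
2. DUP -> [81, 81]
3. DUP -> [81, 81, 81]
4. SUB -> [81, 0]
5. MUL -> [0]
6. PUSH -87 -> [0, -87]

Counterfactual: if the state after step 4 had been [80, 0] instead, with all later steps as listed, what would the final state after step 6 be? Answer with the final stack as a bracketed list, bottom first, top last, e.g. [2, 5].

state after step 4 := [80, 0]
5. MUL -> [0]
6. PUSH -87 -> [0, -87]

[0, -87]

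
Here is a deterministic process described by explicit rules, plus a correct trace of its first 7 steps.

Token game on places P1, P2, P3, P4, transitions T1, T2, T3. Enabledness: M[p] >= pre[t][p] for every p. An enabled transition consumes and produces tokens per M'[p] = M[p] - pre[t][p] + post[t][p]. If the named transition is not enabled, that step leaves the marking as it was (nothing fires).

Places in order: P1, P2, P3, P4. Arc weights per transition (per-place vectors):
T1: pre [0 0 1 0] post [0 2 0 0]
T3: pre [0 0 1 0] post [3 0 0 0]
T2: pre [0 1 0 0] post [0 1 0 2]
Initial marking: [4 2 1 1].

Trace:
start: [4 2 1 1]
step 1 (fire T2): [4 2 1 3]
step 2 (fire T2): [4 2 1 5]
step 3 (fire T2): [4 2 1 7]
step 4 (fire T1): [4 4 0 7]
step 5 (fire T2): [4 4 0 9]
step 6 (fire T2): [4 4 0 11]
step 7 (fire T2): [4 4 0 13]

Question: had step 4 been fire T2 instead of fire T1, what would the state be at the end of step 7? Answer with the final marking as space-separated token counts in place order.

4 2 1 15

(re-executing from step 4 with the substitution; state before step 4: [4 2 1 7])
step 4 (fire T2): [4 2 1 9]
step 5 (fire T2): [4 2 1 11]
step 6 (fire T2): [4 2 1 13]
step 7 (fire T2): [4 2 1 15]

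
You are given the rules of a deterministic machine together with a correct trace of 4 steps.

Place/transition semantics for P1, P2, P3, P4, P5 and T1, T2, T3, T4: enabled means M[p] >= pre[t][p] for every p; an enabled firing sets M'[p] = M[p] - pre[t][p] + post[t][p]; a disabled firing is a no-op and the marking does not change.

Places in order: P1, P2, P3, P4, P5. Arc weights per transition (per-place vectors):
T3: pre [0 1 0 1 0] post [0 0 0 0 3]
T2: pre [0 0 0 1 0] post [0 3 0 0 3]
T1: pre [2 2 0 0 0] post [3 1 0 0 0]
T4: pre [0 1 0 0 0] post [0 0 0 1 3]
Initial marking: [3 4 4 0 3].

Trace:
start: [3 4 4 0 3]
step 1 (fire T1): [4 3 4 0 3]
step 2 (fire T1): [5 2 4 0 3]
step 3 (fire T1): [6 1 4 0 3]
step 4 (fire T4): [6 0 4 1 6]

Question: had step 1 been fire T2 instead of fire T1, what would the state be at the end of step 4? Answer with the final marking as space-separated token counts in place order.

(re-executing from step 1 with the substitution; state before step 1: [3 4 4 0 3])
step 1 (fire T2): [3 4 4 0 3]
step 2 (fire T1): [4 3 4 0 3]
step 3 (fire T1): [5 2 4 0 3]
step 4 (fire T4): [5 1 4 1 6]

5 1 4 1 6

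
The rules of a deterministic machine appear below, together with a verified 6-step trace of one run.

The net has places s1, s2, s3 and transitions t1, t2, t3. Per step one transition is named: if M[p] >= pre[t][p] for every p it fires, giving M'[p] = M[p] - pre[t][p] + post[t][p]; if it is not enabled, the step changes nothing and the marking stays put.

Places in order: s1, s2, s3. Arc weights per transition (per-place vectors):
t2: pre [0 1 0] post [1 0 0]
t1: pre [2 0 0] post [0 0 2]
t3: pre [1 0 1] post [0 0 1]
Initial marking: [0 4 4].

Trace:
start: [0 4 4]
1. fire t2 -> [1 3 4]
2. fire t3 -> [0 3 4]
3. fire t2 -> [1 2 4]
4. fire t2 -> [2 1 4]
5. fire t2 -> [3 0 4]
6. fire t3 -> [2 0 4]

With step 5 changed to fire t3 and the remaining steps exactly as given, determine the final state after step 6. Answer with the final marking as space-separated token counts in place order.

0 1 4

(re-executing from step 5 with the substitution; state before step 5: [2 1 4])
5. fire t3 -> [1 1 4]
6. fire t3 -> [0 1 4]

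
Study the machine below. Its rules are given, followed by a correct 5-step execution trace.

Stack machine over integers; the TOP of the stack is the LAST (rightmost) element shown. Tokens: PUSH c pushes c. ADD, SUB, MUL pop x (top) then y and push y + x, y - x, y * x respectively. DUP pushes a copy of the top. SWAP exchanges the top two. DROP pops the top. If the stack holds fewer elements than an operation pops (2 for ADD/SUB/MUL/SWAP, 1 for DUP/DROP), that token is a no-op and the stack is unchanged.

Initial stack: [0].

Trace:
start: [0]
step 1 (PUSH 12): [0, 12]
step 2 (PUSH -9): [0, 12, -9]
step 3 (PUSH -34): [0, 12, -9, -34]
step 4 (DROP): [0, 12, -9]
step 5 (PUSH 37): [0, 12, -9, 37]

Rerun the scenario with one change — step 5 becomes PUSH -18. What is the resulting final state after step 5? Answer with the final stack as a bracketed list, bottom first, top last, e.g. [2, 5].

[0, 12, -9, -18]

(re-executing from step 5 with the substitution; state before step 5: [0, 12, -9])
step 5 (PUSH -18): [0, 12, -9, -18]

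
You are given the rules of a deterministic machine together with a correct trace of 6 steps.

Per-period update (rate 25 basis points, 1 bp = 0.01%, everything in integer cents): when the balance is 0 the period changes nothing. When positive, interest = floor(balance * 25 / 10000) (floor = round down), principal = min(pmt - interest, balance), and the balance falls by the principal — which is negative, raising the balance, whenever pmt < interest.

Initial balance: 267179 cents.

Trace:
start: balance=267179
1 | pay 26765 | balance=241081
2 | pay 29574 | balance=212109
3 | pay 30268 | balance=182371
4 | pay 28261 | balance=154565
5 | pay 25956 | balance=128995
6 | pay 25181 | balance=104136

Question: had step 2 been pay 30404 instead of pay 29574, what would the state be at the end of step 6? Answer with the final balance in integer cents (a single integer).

(re-executing from step 2 with the substitution; state before step 2: balance=241081)
2 | pay 30404 | balance=211279
3 | pay 30268 | balance=181539
4 | pay 28261 | balance=153731
5 | pay 25956 | balance=128159
6 | pay 25181 | balance=103298

103298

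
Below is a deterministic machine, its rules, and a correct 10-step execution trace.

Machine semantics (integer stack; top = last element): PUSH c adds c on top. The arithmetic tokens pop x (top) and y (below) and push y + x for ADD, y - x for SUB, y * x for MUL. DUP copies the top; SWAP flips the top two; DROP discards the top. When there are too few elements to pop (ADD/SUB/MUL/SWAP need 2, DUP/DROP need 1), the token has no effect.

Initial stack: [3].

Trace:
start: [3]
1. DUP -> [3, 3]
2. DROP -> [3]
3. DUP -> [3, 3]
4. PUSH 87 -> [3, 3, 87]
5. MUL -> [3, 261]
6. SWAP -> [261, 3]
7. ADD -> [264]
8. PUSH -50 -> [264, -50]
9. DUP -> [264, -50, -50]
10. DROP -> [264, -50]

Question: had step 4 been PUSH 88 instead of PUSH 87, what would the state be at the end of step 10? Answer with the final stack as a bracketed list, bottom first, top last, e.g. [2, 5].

(re-executing from step 4 with the substitution; state before step 4: [3, 3])
4. PUSH 88 -> [3, 3, 88]
5. MUL -> [3, 264]
6. SWAP -> [264, 3]
7. ADD -> [267]
8. PUSH -50 -> [267, -50]
9. DUP -> [267, -50, -50]
10. DROP -> [267, -50]

[267, -50]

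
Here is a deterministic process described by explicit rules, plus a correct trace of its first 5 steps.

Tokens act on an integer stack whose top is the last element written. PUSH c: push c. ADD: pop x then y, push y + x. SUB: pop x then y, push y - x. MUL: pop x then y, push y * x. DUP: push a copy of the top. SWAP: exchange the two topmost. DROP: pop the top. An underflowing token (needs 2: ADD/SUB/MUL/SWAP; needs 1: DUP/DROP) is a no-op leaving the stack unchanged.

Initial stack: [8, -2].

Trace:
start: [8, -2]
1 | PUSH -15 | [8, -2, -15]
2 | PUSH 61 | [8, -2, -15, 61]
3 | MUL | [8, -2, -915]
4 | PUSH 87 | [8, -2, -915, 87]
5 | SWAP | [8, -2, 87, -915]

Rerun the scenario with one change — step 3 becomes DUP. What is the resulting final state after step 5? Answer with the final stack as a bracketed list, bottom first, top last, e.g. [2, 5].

(re-executing from step 3 with the substitution; state before step 3: [8, -2, -15, 61])
3 | DUP | [8, -2, -15, 61, 61]
4 | PUSH 87 | [8, -2, -15, 61, 61, 87]
5 | SWAP | [8, -2, -15, 61, 87, 61]

[8, -2, -15, 61, 87, 61]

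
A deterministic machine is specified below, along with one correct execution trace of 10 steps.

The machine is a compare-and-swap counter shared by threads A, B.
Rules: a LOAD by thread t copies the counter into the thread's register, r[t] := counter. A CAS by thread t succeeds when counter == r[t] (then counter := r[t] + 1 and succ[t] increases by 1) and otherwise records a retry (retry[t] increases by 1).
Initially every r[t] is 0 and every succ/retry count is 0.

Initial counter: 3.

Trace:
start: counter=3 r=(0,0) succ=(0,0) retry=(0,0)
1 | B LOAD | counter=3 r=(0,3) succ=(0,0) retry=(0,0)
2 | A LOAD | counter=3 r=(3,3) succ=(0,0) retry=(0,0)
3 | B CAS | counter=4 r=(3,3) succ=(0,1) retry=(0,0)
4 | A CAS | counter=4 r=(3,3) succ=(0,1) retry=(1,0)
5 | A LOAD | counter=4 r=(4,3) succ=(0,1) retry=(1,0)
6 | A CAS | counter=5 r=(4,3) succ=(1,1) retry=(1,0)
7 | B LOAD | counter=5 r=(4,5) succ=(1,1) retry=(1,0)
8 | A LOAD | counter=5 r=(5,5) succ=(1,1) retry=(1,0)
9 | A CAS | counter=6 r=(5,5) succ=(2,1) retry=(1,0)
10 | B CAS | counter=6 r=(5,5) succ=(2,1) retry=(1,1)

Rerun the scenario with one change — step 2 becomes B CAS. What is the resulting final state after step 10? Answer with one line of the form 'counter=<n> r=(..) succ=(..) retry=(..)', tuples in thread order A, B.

(re-executing from step 2 with the substitution; state before step 2: counter=3 r=(0,3) succ=(0,0) retry=(0,0))
2 | B CAS | counter=4 r=(0,3) succ=(0,1) retry=(0,0)
3 | B CAS | counter=4 r=(0,3) succ=(0,1) retry=(0,1)
4 | A CAS | counter=4 r=(0,3) succ=(0,1) retry=(1,1)
5 | A LOAD | counter=4 r=(4,3) succ=(0,1) retry=(1,1)
6 | A CAS | counter=5 r=(4,3) succ=(1,1) retry=(1,1)
7 | B LOAD | counter=5 r=(4,5) succ=(1,1) retry=(1,1)
8 | A LOAD | counter=5 r=(5,5) succ=(1,1) retry=(1,1)
9 | A CAS | counter=6 r=(5,5) succ=(2,1) retry=(1,1)
10 | B CAS | counter=6 r=(5,5) succ=(2,1) retry=(1,2)

counter=6 r=(5,5) succ=(2,1) retry=(1,2)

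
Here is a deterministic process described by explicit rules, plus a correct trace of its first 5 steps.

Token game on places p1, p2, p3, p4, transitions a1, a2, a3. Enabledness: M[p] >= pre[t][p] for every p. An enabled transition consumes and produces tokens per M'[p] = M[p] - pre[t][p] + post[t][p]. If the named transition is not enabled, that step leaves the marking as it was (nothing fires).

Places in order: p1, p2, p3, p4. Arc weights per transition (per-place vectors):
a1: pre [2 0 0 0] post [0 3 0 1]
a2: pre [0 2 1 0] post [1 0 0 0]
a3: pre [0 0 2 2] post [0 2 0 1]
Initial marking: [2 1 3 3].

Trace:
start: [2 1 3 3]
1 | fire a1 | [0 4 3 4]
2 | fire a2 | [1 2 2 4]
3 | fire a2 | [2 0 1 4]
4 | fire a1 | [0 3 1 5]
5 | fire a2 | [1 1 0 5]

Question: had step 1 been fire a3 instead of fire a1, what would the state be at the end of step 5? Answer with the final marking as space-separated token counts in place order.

(re-executing from step 1 with the substitution; state before step 1: [2 1 3 3])
1 | fire a3 | [2 3 1 2]
2 | fire a2 | [3 1 0 2]
3 | fire a2 | [3 1 0 2]
4 | fire a1 | [1 4 0 3]
5 | fire a2 | [1 4 0 3]

1 4 0 3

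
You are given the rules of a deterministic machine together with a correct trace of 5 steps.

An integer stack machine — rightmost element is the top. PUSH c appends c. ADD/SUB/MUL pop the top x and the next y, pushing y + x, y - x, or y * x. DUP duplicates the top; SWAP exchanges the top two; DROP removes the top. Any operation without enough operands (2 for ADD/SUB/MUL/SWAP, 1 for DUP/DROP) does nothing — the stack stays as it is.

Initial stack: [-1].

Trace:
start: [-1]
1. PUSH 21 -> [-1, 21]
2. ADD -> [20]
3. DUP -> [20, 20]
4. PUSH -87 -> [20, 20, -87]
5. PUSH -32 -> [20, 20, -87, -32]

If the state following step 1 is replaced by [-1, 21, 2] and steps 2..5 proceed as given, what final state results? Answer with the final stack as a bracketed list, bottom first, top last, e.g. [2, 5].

[-1, 23, 23, -87, -32]

state after step 1 := [-1, 21, 2]
2. ADD -> [-1, 23]
3. DUP -> [-1, 23, 23]
4. PUSH -87 -> [-1, 23, 23, -87]
5. PUSH -32 -> [-1, 23, 23, -87, -32]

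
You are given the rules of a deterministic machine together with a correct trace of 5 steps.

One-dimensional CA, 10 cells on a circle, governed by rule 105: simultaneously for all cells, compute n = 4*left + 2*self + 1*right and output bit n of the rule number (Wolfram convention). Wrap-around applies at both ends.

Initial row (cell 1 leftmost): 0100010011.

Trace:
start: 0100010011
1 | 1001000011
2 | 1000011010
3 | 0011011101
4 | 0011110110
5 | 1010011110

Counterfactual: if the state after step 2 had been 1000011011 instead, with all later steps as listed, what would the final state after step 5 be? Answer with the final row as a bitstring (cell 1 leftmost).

1100010011

state after step 2 := 1000011011
3 | 1011011110
4 | 0111110011
5 | 1100010011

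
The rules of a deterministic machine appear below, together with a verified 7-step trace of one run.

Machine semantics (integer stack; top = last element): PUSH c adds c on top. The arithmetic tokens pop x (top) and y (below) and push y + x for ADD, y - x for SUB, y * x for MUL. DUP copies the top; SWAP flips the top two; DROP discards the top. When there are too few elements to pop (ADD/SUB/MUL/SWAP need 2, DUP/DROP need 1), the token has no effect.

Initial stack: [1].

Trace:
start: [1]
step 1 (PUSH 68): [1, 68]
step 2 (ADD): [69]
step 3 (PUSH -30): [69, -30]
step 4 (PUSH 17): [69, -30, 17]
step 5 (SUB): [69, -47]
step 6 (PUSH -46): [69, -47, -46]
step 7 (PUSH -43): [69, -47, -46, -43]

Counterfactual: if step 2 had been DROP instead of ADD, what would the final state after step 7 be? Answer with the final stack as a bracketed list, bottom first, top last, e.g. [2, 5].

(re-executing from step 2 with the substitution; state before step 2: [1, 68])
step 2 (DROP): [1]
step 3 (PUSH -30): [1, -30]
step 4 (PUSH 17): [1, -30, 17]
step 5 (SUB): [1, -47]
step 6 (PUSH -46): [1, -47, -46]
step 7 (PUSH -43): [1, -47, -46, -43]

[1, -47, -46, -43]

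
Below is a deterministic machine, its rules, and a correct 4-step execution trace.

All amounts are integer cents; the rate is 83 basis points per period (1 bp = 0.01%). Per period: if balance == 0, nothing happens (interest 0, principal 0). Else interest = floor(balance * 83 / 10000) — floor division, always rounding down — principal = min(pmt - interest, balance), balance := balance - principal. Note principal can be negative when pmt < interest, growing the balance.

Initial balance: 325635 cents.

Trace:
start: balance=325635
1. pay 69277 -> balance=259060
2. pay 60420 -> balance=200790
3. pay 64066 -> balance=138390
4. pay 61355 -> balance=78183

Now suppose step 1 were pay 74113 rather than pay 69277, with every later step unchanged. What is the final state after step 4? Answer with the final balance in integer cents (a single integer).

(re-executing from step 1 with the substitution; state before step 1: balance=325635)
1. pay 74113 -> balance=254224
2. pay 60420 -> balance=195914
3. pay 64066 -> balance=133474
4. pay 61355 -> balance=73226

73226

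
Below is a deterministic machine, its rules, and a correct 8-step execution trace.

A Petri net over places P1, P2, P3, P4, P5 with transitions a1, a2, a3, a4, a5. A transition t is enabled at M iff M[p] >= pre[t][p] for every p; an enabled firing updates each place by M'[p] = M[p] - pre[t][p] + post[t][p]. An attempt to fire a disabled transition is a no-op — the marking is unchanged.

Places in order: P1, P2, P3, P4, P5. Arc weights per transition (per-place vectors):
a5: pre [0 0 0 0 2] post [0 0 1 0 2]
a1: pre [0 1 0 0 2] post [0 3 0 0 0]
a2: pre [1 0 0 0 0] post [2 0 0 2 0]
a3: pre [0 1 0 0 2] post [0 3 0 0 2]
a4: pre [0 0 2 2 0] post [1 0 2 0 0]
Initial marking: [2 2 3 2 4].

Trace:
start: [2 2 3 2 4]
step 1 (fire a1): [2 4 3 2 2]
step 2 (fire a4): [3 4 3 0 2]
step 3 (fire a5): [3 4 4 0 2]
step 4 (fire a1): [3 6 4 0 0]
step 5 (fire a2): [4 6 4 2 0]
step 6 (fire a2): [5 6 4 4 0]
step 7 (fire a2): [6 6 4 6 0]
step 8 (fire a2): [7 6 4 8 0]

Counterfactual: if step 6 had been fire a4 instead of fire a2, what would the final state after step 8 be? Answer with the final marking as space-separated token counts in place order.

7 6 4 4 0

(re-executing from step 6 with the substitution; state before step 6: [4 6 4 2 0])
step 6 (fire a4): [5 6 4 0 0]
step 7 (fire a2): [6 6 4 2 0]
step 8 (fire a2): [7 6 4 4 0]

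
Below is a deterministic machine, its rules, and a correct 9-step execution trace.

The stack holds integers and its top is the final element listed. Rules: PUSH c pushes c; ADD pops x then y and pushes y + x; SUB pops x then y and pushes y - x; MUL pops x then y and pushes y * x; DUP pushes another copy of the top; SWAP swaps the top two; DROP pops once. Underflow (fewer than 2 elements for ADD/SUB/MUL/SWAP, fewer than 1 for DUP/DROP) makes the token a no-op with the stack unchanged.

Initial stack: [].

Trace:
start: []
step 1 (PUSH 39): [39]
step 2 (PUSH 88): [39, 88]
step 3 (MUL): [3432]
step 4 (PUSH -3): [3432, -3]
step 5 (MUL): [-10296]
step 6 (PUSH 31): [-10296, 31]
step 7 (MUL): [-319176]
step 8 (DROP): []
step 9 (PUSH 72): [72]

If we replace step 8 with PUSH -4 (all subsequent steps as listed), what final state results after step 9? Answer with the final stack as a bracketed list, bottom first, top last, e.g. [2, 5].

(re-executing from step 8 with the substitution; state before step 8: [-319176])
step 8 (PUSH -4): [-319176, -4]
step 9 (PUSH 72): [-319176, -4, 72]

[-319176, -4, 72]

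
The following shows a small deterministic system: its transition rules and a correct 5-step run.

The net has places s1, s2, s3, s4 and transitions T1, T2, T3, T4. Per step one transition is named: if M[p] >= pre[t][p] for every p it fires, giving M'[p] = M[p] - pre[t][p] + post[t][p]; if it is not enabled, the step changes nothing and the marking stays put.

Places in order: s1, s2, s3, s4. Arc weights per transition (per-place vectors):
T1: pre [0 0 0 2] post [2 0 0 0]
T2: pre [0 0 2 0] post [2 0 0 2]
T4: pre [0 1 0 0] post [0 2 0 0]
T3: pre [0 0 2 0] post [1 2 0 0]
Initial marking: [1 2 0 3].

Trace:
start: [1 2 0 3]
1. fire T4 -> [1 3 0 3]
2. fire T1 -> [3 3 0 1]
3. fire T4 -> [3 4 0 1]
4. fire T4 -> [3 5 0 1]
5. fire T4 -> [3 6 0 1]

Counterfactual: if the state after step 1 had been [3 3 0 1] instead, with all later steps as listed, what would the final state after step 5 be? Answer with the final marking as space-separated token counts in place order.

state after step 1 := [3 3 0 1]
2. fire T1 -> [3 3 0 1]
3. fire T4 -> [3 4 0 1]
4. fire T4 -> [3 5 0 1]
5. fire T4 -> [3 6 0 1]

3 6 0 1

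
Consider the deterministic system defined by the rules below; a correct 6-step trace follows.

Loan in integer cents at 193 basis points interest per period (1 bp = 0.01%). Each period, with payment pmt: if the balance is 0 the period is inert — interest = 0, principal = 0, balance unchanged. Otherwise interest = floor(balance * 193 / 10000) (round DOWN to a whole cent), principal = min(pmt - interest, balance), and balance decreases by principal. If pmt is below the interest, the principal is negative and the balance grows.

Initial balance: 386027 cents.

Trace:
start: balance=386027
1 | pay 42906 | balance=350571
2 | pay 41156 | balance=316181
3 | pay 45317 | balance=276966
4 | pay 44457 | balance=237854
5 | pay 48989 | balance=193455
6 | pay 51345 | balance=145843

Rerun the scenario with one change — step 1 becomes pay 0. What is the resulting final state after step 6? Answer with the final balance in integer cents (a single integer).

(re-executing from step 1 with the substitution; state before step 1: balance=386027)
1 | pay 0 | balance=393477
2 | pay 41156 | balance=359915
3 | pay 45317 | balance=321544
4 | pay 44457 | balance=283292
5 | pay 48989 | balance=239770
6 | pay 51345 | balance=193052

193052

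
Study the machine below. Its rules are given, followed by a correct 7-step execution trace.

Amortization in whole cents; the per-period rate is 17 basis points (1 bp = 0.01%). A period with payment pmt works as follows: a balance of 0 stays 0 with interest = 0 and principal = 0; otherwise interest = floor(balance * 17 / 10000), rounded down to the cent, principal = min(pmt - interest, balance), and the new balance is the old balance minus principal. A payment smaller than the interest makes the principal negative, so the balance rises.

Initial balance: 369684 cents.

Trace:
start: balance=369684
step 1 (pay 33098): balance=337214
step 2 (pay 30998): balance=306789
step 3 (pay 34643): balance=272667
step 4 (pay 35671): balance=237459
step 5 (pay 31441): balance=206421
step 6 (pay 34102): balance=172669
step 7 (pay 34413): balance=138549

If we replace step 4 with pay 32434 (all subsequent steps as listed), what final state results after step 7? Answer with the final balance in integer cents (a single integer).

(re-executing from step 4 with the substitution; state before step 4: balance=272667)
step 4 (pay 32434): balance=240696
step 5 (pay 31441): balance=209664
step 6 (pay 34102): balance=175918
step 7 (pay 34413): balance=141804

141804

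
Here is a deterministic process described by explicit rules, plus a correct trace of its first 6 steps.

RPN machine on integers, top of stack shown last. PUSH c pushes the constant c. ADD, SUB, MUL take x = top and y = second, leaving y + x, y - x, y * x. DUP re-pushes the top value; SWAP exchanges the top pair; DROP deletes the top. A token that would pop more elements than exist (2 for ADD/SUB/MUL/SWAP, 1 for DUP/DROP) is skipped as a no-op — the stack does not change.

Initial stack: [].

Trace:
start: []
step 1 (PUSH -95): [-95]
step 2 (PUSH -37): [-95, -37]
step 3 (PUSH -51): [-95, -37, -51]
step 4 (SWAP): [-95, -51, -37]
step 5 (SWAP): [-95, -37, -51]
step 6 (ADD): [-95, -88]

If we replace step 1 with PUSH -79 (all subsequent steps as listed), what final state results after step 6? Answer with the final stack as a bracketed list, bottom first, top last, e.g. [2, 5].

[-79, -88]

(re-executing from step 1 with the substitution; state before step 1: [])
step 1 (PUSH -79): [-79]
step 2 (PUSH -37): [-79, -37]
step 3 (PUSH -51): [-79, -37, -51]
step 4 (SWAP): [-79, -51, -37]
step 5 (SWAP): [-79, -37, -51]
step 6 (ADD): [-79, -88]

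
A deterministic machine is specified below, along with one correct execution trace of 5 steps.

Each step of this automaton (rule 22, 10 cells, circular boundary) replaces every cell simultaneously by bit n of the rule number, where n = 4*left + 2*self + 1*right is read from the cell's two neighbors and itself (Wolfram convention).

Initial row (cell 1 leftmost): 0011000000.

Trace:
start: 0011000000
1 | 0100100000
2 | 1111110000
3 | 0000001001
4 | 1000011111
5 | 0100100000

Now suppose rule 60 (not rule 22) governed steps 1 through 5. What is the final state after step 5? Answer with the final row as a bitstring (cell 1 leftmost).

(re-executing steps 1..5 under rule 60; state before step 1: 0011000000)
1 | 0010100000
2 | 0011110000
3 | 0010001000
4 | 0011001100
5 | 0010101010

0010101010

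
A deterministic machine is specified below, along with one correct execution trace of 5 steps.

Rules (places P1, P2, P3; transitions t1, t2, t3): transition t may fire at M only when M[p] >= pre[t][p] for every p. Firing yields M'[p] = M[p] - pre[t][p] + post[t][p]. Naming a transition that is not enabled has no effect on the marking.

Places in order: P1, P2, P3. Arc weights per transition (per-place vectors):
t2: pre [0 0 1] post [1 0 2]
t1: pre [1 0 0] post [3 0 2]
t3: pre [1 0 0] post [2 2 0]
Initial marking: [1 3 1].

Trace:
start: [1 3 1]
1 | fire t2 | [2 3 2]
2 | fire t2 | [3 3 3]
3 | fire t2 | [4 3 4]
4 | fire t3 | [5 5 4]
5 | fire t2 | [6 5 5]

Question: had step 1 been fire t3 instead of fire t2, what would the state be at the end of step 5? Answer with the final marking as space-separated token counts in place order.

(re-executing from step 1 with the substitution; state before step 1: [1 3 1])
1 | fire t3 | [2 5 1]
2 | fire t2 | [3 5 2]
3 | fire t2 | [4 5 3]
4 | fire t3 | [5 7 3]
5 | fire t2 | [6 7 4]

6 7 4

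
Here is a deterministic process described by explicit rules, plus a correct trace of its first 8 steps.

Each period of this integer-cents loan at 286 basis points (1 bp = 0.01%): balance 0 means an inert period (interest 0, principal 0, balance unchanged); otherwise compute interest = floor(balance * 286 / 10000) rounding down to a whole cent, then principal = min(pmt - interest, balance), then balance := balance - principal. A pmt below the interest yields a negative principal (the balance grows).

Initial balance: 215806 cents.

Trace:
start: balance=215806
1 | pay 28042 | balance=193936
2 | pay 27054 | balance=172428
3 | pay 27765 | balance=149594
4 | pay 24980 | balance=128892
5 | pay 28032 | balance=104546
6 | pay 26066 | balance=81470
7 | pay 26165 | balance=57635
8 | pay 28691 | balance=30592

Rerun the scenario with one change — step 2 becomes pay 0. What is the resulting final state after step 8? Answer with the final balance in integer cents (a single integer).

(re-executing from step 2 with the substitution; state before step 2: balance=193936)
2 | pay 0 | balance=199482
3 | pay 27765 | balance=177422
4 | pay 24980 | balance=157516
5 | pay 28032 | balance=133988
6 | pay 26066 | balance=111754
7 | pay 26165 | balance=88785
8 | pay 28691 | balance=62633

62633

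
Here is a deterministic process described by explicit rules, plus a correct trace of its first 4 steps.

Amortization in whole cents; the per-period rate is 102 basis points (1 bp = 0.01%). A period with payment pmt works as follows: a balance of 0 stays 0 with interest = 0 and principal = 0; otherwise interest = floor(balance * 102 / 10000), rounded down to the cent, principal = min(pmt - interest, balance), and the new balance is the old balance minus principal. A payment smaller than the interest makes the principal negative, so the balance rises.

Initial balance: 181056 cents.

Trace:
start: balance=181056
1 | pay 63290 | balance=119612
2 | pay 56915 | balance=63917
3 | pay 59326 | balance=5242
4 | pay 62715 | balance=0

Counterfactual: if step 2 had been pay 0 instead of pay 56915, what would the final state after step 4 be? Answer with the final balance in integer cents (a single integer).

(re-executing from step 2 with the substitution; state before step 2: balance=119612)
2 | pay 0 | balance=120832
3 | pay 59326 | balance=62738
4 | pay 62715 | balance=662

662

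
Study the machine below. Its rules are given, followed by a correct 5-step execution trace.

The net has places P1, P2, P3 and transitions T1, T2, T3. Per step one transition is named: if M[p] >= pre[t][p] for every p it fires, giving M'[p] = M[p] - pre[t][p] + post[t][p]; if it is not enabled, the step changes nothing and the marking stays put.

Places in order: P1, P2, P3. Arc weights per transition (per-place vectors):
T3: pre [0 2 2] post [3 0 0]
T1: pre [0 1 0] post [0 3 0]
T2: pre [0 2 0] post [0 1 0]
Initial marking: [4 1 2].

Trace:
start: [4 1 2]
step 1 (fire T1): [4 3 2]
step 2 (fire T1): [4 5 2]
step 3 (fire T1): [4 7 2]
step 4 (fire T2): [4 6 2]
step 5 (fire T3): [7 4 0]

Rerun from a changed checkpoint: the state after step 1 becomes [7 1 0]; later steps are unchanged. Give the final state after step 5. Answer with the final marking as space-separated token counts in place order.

state after step 1 := [7 1 0]
step 2 (fire T1): [7 3 0]
step 3 (fire T1): [7 5 0]
step 4 (fire T2): [7 4 0]
step 5 (fire T3): [7 4 0]

7 4 0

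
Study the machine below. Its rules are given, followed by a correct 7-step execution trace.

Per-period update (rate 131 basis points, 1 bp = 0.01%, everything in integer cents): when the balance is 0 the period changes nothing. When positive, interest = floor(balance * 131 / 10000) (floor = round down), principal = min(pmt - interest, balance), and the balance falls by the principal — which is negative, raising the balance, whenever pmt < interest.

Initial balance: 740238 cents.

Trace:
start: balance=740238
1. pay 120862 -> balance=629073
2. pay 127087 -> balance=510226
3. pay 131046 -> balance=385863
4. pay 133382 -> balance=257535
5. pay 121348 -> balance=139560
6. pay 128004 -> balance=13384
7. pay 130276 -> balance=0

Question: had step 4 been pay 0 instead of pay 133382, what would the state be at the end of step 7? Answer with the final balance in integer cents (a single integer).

21976

(re-executing from step 4 with the substitution; state before step 4: balance=385863)
4. pay 0 -> balance=390917
5. pay 121348 -> balance=274690
6. pay 128004 -> balance=150284
7. pay 130276 -> balance=21976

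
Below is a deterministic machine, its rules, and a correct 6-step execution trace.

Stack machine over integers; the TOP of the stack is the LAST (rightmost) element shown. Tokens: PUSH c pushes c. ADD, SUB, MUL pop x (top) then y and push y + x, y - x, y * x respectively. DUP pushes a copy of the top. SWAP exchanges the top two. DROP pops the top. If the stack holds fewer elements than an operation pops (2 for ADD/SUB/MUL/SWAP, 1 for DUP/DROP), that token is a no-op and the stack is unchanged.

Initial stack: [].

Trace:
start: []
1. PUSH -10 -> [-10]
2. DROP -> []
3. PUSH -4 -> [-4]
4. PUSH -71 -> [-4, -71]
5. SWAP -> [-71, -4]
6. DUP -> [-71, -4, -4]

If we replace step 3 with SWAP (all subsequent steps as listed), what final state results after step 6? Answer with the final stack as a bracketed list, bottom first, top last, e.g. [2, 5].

[-71, -71]

(re-executing from step 3 with the substitution; state before step 3: [])
3. SWAP -> []
4. PUSH -71 -> [-71]
5. SWAP -> [-71]
6. DUP -> [-71, -71]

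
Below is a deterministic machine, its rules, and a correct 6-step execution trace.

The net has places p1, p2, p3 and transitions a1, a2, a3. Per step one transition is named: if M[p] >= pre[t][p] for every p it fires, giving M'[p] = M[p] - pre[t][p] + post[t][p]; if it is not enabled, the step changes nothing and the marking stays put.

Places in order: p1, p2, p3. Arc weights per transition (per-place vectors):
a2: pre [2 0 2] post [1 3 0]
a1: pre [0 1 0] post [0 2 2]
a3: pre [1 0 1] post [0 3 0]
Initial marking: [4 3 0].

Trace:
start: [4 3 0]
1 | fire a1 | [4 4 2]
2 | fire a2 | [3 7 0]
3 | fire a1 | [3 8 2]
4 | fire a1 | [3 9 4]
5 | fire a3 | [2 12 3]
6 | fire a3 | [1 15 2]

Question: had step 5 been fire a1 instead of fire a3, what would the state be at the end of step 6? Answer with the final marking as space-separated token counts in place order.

2 13 5

(re-executing from step 5 with the substitution; state before step 5: [3 9 4])
5 | fire a1 | [3 10 6]
6 | fire a3 | [2 13 5]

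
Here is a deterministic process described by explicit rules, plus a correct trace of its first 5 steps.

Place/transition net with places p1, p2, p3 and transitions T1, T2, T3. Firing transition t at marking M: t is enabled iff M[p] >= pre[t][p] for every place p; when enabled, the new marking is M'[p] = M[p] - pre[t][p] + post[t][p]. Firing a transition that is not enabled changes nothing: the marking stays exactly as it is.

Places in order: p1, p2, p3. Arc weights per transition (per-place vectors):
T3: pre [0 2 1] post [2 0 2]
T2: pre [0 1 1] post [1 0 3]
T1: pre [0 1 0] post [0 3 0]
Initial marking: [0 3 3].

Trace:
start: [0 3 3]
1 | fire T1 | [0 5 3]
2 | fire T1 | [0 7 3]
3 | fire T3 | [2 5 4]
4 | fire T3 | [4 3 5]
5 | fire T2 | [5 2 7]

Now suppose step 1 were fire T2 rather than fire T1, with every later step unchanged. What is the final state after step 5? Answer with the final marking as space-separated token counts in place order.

5 0 7

(re-executing from step 1 with the substitution; state before step 1: [0 3 3])
1 | fire T2 | [1 2 5]
2 | fire T1 | [1 4 5]
3 | fire T3 | [3 2 6]
4 | fire T3 | [5 0 7]
5 | fire T2 | [5 0 7]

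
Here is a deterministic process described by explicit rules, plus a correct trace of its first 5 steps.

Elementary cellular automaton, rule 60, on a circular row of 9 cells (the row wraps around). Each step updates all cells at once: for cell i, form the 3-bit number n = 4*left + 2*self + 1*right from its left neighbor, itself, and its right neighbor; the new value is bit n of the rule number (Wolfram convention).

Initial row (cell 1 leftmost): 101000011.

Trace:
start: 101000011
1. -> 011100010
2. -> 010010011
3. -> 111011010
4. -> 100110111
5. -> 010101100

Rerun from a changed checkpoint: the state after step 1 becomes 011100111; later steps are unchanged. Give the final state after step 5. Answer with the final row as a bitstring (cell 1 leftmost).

state after step 1 := 011100111
2. -> 110010100
3. -> 101011110
4. -> 111110001
5. -> 000001001

000001001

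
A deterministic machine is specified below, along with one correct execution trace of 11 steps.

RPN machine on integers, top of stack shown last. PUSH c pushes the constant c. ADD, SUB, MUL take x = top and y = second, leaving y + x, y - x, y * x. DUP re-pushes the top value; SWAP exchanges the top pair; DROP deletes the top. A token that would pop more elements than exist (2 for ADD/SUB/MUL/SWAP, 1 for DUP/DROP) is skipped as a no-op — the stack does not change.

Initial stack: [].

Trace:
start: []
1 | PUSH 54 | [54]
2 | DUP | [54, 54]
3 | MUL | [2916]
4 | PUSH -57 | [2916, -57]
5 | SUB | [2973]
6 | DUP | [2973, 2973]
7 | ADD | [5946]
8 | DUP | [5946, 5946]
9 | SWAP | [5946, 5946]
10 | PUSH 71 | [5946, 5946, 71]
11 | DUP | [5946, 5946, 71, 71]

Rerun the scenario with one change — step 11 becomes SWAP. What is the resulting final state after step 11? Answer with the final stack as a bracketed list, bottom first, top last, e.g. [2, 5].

(re-executing from step 11 with the substitution; state before step 11: [5946, 5946, 71])
11 | SWAP | [5946, 71, 5946]

[5946, 71, 5946]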